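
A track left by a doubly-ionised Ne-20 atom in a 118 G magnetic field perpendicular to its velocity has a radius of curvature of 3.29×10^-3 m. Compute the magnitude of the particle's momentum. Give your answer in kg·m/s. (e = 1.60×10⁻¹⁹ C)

Since qvB = mv²/r, the momentum p = mv = qBr.
p = (2×1.60×10^-19)(0.0118)(3.29×10^-3) = 1.24×10^-23 kg·m/s.

p ≈ 1.24×10^-23 kg·m/s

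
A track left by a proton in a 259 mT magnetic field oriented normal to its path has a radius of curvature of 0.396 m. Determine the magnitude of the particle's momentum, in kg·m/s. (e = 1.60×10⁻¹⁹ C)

Since qvB = mv²/r, the momentum p = mv = qBr.
p = (1×1.60×10^-19)(0.259)(0.396) = 1.64×10^-20 kg·m/s.

p ≈ 1.64×10^-20 kg·m/s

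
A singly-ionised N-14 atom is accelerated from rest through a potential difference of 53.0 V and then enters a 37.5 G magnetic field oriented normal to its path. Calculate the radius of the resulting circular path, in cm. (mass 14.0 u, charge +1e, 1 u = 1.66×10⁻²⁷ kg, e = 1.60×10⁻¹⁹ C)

The kinetic energy gained is K = qV = (1×1.60×10^-19)(53.0) = 8.48×10^-18 J.
v = √(2K/m) = 2.70×10^4 m/s.
r = mv/(qB) = (2.32×10^-26)(2.70×10^4) / [(1×1.60×10^-19)(3.75×10^-3)] = 1.05 m.

r ≈ 105 cm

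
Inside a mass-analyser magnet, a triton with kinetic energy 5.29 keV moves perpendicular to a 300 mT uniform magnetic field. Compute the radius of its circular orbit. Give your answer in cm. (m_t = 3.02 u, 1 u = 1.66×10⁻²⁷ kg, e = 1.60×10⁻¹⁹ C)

Convert the energy: K = 5.29 keV = 8.46×10^-16 J.
v = √(2K/m) = √(2·8.46×10^-16/5.01×10^-27) = 5.81×10^5 m/s.
r = mv/(qB) = (5.01×10^-27)(5.81×10^5) / [(1×1.60×10^-19)(0.300)] = 0.0607 m.

r ≈ 6.07 cm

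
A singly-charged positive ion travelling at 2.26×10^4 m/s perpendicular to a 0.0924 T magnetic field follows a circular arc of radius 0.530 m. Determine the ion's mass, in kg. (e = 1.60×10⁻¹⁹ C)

m ≈ 3.47×10^-25 kg

qvB = mv²/r ⇒ m = qBr/v.
m = (1×1.60×10^-19)(0.0924)(0.530) / (2.26×10^4) = 3.47×10^-25 kg.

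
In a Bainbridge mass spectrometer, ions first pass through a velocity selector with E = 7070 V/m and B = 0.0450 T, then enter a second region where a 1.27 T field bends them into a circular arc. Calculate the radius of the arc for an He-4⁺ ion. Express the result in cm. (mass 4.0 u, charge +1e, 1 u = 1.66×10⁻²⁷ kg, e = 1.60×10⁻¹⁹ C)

r ≈ 0.513 cm

The selector passes v = E/B = 7070/0.0450 = 1.57×10^5 m/s.
In the deflection region, r = mv/(qB₂) = (6.64×10^-27)(1.57×10^5) / [(1×1.60×10^-19)(1.27)] = 5.13×10^-3 m.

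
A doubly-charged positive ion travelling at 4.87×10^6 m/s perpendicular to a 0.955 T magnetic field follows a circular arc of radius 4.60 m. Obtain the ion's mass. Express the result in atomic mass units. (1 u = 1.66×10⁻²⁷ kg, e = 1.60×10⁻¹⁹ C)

m ≈ 174 u

qvB = mv²/r ⇒ m = qBr/v.
m = (2×1.60×10^-19)(0.955)(4.60) / (4.87×10^6) = 2.89×10^-25 kg = 174 u.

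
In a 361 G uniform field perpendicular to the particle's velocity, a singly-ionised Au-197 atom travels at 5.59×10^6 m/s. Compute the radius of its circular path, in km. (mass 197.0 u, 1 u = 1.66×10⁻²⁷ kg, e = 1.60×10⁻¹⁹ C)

The magnetic force provides the centripetal force: qvB = mv²/r, so r = mv/(qB).
r = (3.27×10^-25 kg)(5.59×10^6 m/s) / [(1×1.60×10^-19 C)(0.0361 T)] = 316 m.

r ≈ 0.316 km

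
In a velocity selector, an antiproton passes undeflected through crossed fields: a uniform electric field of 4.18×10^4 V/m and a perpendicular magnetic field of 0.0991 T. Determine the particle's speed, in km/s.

For zero net force, qE = qvB, so v = E/B.
v = (4.18×10^4) / (0.0991) = 4.22×10^5 m/s.

v ≈ 422 km/s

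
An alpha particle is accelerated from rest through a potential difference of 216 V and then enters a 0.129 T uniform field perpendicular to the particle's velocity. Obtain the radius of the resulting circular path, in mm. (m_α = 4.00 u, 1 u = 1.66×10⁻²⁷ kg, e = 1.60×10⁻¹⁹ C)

The kinetic energy gained is K = qV = (2×1.60×10^-19)(216) = 6.91×10^-17 J.
v = √(2K/m) = 1.44×10^5 m/s.
r = mv/(qB) = (6.64×10^-27)(1.44×10^5) / [(2×1.60×10^-19)(0.129)] = 0.0232 m.

r ≈ 23.2 mm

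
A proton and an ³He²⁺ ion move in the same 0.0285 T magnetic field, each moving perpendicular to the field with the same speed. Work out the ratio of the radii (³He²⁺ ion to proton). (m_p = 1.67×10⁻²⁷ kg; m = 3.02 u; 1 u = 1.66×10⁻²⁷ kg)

ratio ≈ 1.50

r = mv/(qB) ⇒ at equal v, r ∝ m/q.
r_{³He²⁺ ion}/r_{proton} = 1.50.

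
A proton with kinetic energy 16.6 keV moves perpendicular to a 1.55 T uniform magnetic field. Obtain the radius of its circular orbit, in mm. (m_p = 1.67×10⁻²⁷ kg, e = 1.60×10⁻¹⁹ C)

Convert the energy: K = 16.6 keV = 2.66×10^-15 J.
v = √(2K/m) = √(2·2.66×10^-15/1.67×10^-27) = 1.78×10^6 m/s.
r = mv/(qB) = (1.67×10^-27)(1.78×10^6) / [(1×1.60×10^-19)(1.55)] = 0.0120 m.

r ≈ 12.0 mm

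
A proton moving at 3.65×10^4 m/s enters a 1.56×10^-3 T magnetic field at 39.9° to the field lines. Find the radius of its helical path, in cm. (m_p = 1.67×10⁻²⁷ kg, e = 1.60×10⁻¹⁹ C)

r ≈ 15.7 cm

Only the perpendicular component v⊥ = v sin39.9° = 2.34×10^4 m/s is bent by the field.
r = m v⊥ /(qB) = (1.67×10^-27)(2.34×10^4) / [(1×1.60×10^-19)(1.56×10^-3)] = 0.157 m.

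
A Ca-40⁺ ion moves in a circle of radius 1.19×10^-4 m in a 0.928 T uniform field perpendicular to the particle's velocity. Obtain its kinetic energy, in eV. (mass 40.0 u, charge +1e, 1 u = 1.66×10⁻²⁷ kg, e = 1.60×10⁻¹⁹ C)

K ≈ 0.0147 eV

v = qBr/m = (1×1.60×10^-19)(0.928)(1.19×10^-4) / (6.64×10^-26) = 266 m/s.
K = ½mv² = 0.5·(6.64×10^-26)·(266)² = 2.35×10^-21 J = 0.0147 eV.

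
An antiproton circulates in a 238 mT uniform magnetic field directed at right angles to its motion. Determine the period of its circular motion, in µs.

T ≈ 0.276 µs

The cyclotron period is independent of speed: T = 2πm/(qB).
T = 2π(1.67×10^-27) / [(1×1.60×10^-19)(0.238)] = 2.76×10^-7 s.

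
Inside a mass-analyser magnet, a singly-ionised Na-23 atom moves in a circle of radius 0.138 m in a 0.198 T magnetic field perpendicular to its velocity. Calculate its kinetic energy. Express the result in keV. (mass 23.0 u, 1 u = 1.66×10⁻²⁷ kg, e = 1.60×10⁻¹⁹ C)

v = qBr/m = (1×1.60×10^-19)(0.198)(0.138) / (3.82×10^-26) = 1.15×10^5 m/s.
K = ½mv² = 0.5·(3.82×10^-26)·(1.15×10^5)² = 2.50×10^-16 J = 1.56 keV.

K ≈ 1.56 keV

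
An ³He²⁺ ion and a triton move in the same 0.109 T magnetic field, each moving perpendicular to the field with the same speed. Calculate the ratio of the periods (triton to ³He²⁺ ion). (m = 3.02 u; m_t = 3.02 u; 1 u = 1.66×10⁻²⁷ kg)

ratio ≈ 2.00

T = 2πm/(qB) is independent of speed, so T₂/T₁ = (m₂/q₂)/(m₁/q₁).
T_{triton}/T_{³He²⁺ ion} = (5.01×10^-27/1e) / (5.01×10^-27/2e) = 2.00.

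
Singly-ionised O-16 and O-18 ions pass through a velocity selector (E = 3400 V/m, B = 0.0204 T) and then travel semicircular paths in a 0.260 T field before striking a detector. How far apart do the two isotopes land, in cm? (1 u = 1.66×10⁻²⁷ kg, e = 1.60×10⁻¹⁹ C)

Δd ≈ 2.66 cm

Both emerge at v = E/B₁ = 1.67×10^5 m/s.
r = mv/(qB₂), so r₁ = 0.1064 m and r₂ = 0.1197 m, giving Δr = 0.0133 m.
After a semicircle each ion lands a diameter 2r from the entry slit, so the separation is 2Δr = 0.0266 m.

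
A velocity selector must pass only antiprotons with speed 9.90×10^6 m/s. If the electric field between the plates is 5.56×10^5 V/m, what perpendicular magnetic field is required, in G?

qE = qvB ⇒ B = E/v = (5.56×10^5) / (9.90×10^6) = 0.0562 T.

B ≈ 562 G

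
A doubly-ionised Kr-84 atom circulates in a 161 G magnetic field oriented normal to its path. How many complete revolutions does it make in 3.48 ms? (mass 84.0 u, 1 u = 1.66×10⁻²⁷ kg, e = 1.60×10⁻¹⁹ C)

N = 20

T = 2πm/(qB) = 2π(1.3944×10^-25) / [(2×1.60×10^-19)(0.0161)] = 1.7006×10^-4 s.
N = t/T = 3.48×10^-3 / 1.7006×10^-4 ≈ 20.46, so 20 complete revolutions.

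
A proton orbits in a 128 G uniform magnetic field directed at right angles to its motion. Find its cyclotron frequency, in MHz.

f = qB/(2πm) = (1×1.60×10^-19)(0.0128) / [2π(1.67×10^-27)] = 1.95×10^5 Hz.

f ≈ 0.195 MHz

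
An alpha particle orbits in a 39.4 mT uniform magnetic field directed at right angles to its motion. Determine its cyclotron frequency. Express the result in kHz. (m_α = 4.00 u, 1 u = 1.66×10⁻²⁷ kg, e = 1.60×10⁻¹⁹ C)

f ≈ 302 kHz

f = qB/(2πm) = (2×1.60×10^-19)(0.0394) / [2π(6.64×10^-27)] = 3.02×10^5 Hz.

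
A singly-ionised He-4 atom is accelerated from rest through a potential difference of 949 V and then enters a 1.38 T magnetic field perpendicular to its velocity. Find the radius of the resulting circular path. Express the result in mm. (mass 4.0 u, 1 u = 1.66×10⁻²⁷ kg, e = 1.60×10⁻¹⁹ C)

r ≈ 6.43 mm

The kinetic energy gained is K = qV = (1×1.60×10^-19)(949) = 1.52×10^-16 J.
v = √(2K/m) = 2.14×10^5 m/s.
r = mv/(qB) = (6.64×10^-27)(2.14×10^5) / [(1×1.60×10^-19)(1.38)] = 6.43×10^-3 m.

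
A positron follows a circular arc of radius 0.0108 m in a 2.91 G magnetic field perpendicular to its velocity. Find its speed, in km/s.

From qvB = mv²/r, v = qBr/m.
v = (1×1.60×10^-19)(2.91×10^-4)(0.0108) / (9.11×10^-31) = 5.52×10^5 m/s.

v ≈ 552 km/s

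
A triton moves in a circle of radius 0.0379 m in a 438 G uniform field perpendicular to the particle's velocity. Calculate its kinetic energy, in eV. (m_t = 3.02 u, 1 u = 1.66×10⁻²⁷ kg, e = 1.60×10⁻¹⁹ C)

K ≈ 44.0 eV

v = qBr/m = (1×1.60×10^-19)(0.0438)(0.0379) / (5.01×10^-27) = 5.30×10^4 m/s.
K = ½mv² = 0.5·(5.01×10^-27)·(5.30×10^4)² = 7.04×10^-18 J = 44.0 eV.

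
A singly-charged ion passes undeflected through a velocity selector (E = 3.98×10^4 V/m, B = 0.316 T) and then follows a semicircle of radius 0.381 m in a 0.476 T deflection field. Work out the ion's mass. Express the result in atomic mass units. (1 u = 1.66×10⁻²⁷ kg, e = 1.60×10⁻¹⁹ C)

v = E/B₁ = 1.26×10^5 m/s.
From r = mv/(qB₂), m = qB₂r/v = (1×1.60×10^-19)(0.476)(0.381) / (1.26×10^5) = 2.30×10^-25 kg.
In atomic mass units: m = 2.30×10^-25 / 1.66×10^-27 = 139 u.

m ≈ 139 u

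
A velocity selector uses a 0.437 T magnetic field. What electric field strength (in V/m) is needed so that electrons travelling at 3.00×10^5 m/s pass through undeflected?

E ≈ 1.31×10^5 V/m

qE = qvB ⇒ E = vB = (3.00×10^5)(0.437) = 1.31×10^5 V/m.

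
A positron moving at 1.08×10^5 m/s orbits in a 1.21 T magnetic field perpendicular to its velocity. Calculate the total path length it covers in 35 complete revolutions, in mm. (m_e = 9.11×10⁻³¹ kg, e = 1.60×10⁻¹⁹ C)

L ≈ 0.112 mm

r = mv/(qB) = 5.08×10^-7 m, so one revolution covers 2πr = 3.19×10^-6 m.
In 35 revolutions: L = 35·2πr = 1.12×10^-4 m.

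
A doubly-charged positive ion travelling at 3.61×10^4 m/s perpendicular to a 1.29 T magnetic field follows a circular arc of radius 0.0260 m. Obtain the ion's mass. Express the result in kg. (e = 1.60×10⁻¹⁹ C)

qvB = mv²/r ⇒ m = qBr/v.
m = (2×1.60×10^-19)(1.29)(0.0260) / (3.61×10^4) = 2.97×10^-25 kg.

m ≈ 2.97×10^-25 kg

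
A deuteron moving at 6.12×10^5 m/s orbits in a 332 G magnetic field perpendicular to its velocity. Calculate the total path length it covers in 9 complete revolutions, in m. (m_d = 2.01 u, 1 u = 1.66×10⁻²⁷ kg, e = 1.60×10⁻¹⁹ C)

r = mv/(qB) = 0.384 m, so one revolution covers 2πr = 2.42 m.
In 9 revolutions: L = 9·2πr = 21.7 m.

L ≈ 21.7 m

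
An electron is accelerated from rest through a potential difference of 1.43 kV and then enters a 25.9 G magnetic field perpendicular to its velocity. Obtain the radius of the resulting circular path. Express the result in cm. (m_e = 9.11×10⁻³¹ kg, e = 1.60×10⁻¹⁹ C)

The kinetic energy gained is K = qV = (1×1.60×10^-19)(1430) = 2.29×10^-16 J.
v = √(2K/m) = 2.24×10^7 m/s.
r = mv/(qB) = (9.11×10^-31)(2.24×10^7) / [(1×1.60×10^-19)(2.59×10^-3)] = 0.0493 m.

r ≈ 4.93 cm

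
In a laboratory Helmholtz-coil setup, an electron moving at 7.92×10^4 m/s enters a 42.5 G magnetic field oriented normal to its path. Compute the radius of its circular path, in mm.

The magnetic force provides the centripetal force: qvB = mv²/r, so r = mv/(qB).
r = (9.11×10^-31 kg)(7.92×10^4 m/s) / [(1×1.60×10^-19 C)(4.25×10^-3 T)] = 1.06×10^-4 m.

r ≈ 0.106 mm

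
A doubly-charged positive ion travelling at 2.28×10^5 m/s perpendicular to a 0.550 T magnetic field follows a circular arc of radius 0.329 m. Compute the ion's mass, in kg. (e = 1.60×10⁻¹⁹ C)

m ≈ 2.54×10^-25 kg

qvB = mv²/r ⇒ m = qBr/v.
m = (2×1.60×10^-19)(0.550)(0.329) / (2.28×10^5) = 2.54×10^-25 kg.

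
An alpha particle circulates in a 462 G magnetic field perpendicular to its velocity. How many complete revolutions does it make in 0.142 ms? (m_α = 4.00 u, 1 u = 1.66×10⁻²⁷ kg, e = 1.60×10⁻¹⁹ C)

T = 2πm/(qB) = 2π(6.64×10^-27) / [(2×1.60×10^-19)(0.0462)] = 2.8220×10^-6 s.
N = t/T = 1.42×10^-4 / 2.8220×10^-6 ≈ 50.32, so 50 complete revolutions.

N = 50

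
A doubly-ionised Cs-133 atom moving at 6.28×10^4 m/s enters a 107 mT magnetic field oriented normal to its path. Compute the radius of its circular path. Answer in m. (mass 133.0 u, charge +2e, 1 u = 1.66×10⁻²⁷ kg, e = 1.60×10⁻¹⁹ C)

The magnetic force provides the centripetal force: qvB = mv²/r, so r = mv/(qB).
r = (2.21×10^-25 kg)(6.28×10^4 m/s) / [(2×1.60×10^-19 C)(0.107 T)] = 0.405 m.

r ≈ 0.405 m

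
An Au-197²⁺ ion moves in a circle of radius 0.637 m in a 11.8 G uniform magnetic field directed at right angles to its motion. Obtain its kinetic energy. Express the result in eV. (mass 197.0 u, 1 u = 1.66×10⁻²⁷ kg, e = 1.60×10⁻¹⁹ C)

K ≈ 0.553 eV

v = qBr/m = (2×1.60×10^-19)(1.18×10^-3)(0.637) / (3.27×10^-25) = 736 m/s.
K = ½mv² = 0.5·(3.27×10^-25)·(736)² = 8.85×10^-20 J = 0.553 eV.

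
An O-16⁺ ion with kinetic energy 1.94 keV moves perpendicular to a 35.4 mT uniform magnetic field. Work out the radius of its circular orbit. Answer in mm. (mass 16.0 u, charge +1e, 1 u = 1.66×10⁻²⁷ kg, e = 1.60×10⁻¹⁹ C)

r ≈ 717 mm

Convert the energy: K = 1.94 keV = 3.10×10^-16 J.
v = √(2K/m) = √(2·3.10×10^-16/2.66×10^-26) = 1.53×10^5 m/s.
r = mv/(qB) = (2.66×10^-26)(1.53×10^5) / [(1×1.60×10^-19)(0.0354)] = 0.717 m.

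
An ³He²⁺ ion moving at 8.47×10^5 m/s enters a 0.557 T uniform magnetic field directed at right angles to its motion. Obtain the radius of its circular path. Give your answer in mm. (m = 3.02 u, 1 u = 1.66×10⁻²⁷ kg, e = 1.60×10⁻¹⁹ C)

The magnetic force provides the centripetal force: qvB = mv²/r, so r = mv/(qB).
r = (5.01×10^-27 kg)(8.47×10^5 m/s) / [(2×1.60×10^-19 C)(0.557 T)] = 0.0238 m.

r ≈ 23.8 mm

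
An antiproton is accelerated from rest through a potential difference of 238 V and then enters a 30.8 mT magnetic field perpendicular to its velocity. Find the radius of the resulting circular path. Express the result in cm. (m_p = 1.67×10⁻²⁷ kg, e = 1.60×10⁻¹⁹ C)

r ≈ 7.24 cm

The kinetic energy gained is K = qV = (1×1.60×10^-19)(238) = 3.81×10^-17 J.
v = √(2K/m) = 2.14×10^5 m/s.
r = mv/(qB) = (1.67×10^-27)(2.14×10^5) / [(1×1.60×10^-19)(0.0308)] = 0.0724 m.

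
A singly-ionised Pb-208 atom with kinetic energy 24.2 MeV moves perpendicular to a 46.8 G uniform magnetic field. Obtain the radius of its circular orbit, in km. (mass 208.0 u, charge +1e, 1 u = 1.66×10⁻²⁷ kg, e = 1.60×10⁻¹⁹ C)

r ≈ 2.18 km

Convert the energy: K = 24.2 MeV = 3.87×10^-12 J.
v = √(2K/m) = √(2·3.87×10^-12/3.45×10^-25) = 4.74×10^6 m/s.
r = mv/(qB) = (3.45×10^-25)(4.74×10^6) / [(1×1.60×10^-19)(4.68×10^-3)] = 2180 m.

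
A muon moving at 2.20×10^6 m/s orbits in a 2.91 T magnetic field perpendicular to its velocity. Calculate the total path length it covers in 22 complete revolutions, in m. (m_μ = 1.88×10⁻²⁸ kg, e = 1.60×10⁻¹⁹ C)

r = mv/(qB) = 8.88×10^-4 m, so one revolution covers 2πr = 5.58×10^-3 m.
In 22 revolutions: L = 22·2πr = 0.123 m.

L ≈ 0.123 m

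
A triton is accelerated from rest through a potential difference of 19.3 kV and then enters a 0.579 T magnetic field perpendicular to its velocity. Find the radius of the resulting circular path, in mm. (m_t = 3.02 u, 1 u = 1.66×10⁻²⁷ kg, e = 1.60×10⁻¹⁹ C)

The kinetic energy gained is K = qV = (1×1.60×10^-19)(1.93×10^4) = 3.09×10^-15 J.
v = √(2K/m) = 1.11×10^6 m/s.
r = mv/(qB) = (5.01×10^-27)(1.11×10^6) / [(1×1.60×10^-19)(0.579)] = 0.0601 m.

r ≈ 60.1 mm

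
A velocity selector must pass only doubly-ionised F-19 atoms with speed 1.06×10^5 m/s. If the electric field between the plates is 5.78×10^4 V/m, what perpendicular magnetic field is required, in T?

B ≈ 0.545 T

qE = qvB ⇒ B = E/v = (5.78×10^4) / (1.06×10^5) = 0.545 T.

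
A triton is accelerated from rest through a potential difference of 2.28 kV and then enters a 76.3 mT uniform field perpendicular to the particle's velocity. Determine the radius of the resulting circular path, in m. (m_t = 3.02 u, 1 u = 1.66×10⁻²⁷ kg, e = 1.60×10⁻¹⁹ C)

r ≈ 0.157 m

The kinetic energy gained is K = qV = (1×1.60×10^-19)(2280) = 3.65×10^-16 J.
v = √(2K/m) = 3.81×10^5 m/s.
r = mv/(qB) = (5.01×10^-27)(3.81×10^5) / [(1×1.60×10^-19)(0.0763)] = 0.157 m.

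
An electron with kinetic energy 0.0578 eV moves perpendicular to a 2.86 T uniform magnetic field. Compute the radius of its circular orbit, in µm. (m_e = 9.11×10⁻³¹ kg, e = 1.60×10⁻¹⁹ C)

r ≈ 0.284 µm

Convert the energy: K = 0.0578 eV = 9.25×10^-21 J.
v = √(2K/m) = √(2·9.25×10^-21/9.11×10^-31) = 1.42×10^5 m/s.
r = mv/(qB) = (9.11×10^-31)(1.42×10^5) / [(1×1.60×10^-19)(2.86)] = 2.84×10^-7 m.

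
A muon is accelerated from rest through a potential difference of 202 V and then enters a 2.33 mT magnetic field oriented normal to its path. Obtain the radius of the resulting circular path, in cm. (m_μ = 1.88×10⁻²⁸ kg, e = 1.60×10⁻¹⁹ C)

r ≈ 29.6 cm

The kinetic energy gained is K = qV = (1×1.60×10^-19)(202) = 3.23×10^-17 J.
v = √(2K/m) = 5.86×10^5 m/s.
r = mv/(qB) = (1.88×10^-28)(5.86×10^5) / [(1×1.60×10^-19)(2.33×10^-3)] = 0.296 m.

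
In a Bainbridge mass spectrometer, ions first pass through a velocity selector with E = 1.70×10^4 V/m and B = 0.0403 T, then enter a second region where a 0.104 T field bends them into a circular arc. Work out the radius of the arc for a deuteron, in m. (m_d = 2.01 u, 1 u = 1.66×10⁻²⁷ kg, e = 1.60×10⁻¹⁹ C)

The selector passes v = E/B = 1.70×10^4/0.0403 = 4.22×10^5 m/s.
In the deflection region, r = mv/(qB₂) = (3.34×10^-27)(4.22×10^5) / [(1×1.60×10^-19)(0.104)] = 0.0846 m.

r ≈ 0.0846 m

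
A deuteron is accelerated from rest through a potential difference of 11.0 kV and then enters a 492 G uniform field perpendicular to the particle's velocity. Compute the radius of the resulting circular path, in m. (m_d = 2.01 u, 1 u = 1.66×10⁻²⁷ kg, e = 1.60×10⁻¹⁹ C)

r ≈ 0.435 m

The kinetic energy gained is K = qV = (1×1.60×10^-19)(1.10×10^4) = 1.76×10^-15 J.
v = √(2K/m) = 1.03×10^6 m/s.
r = mv/(qB) = (3.34×10^-27)(1.03×10^6) / [(1×1.60×10^-19)(0.0492)] = 0.435 m.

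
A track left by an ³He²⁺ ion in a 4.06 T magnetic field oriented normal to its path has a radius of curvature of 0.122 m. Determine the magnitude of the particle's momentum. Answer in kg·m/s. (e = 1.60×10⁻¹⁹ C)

Since qvB = mv²/r, the momentum p = mv = qBr.
p = (2×1.60×10^-19)(4.06)(0.122) = 1.59×10^-19 kg·m/s.

p ≈ 1.59×10^-19 kg·m/s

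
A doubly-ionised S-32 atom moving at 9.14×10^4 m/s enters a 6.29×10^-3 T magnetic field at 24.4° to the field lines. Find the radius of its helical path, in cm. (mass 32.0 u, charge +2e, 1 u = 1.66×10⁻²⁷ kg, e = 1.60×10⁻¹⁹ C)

r ≈ 99.6 cm

Only the perpendicular component v⊥ = v sin24.4° = 3.78×10^4 m/s is bent by the field.
r = m v⊥ /(qB) = (5.31×10^-26)(3.78×10^4) / [(2×1.60×10^-19)(6.29×10^-3)] = 0.996 m.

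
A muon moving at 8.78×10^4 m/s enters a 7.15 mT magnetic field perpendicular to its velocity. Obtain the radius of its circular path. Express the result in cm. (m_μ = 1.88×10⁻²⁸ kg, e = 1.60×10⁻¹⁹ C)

The magnetic force provides the centripetal force: qvB = mv²/r, so r = mv/(qB).
r = (1.88×10^-28 kg)(8.78×10^4 m/s) / [(1×1.60×10^-19 C)(7.15×10^-3 T)] = 0.0144 m.

r ≈ 1.44 cm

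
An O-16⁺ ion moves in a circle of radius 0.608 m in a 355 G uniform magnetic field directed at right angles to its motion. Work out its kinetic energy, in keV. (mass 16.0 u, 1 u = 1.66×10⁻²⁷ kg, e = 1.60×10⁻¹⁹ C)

v = qBr/m = (1×1.60×10^-19)(0.0355)(0.608) / (2.66×10^-26) = 1.30×10^5 m/s.
K = ½mv² = 0.5·(2.66×10^-26)·(1.30×10^5)² = 2.25×10^-16 J = 1.40 keV.

K ≈ 1.40 keV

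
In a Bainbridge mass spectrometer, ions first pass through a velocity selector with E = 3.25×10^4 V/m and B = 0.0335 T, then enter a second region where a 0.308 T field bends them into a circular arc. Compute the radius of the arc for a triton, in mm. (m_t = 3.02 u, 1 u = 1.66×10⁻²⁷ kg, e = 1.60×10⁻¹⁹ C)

r ≈ 98.7 mm

The selector passes v = E/B = 3.25×10^4/0.0335 = 9.70×10^5 m/s.
In the deflection region, r = mv/(qB₂) = (5.01×10^-27)(9.70×10^5) / [(1×1.60×10^-19)(0.308)] = 0.0987 m.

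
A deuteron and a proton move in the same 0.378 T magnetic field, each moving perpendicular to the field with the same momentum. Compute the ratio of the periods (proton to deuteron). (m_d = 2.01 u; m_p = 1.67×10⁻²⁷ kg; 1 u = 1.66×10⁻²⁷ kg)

T = 2πm/(qB) is independent of speed, so T₂/T₁ = (m₂/q₂)/(m₁/q₁).
T_{proton}/T_{deuteron} = (1.67×10^-27/1e) / (3.34×10^-27/1e) = 0.501.

ratio ≈ 0.501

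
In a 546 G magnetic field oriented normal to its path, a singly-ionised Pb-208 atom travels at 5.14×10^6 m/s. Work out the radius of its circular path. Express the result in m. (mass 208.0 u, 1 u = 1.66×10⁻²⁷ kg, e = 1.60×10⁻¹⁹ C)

r ≈ 203 m

The magnetic force provides the centripetal force: qvB = mv²/r, so r = mv/(qB).
r = (3.45×10^-25 kg)(5.14×10^6 m/s) / [(1×1.60×10^-19 C)(0.0546 T)] = 203 m.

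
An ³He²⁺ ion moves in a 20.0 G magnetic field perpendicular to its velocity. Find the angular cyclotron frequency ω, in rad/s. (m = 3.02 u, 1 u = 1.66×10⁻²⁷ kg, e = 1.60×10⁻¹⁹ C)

ω = qB/m = (2×1.60×10^-19)(2.00×10^-3) / (5.01×10^-27) = 1.28×10^5 rad/s.

ω ≈ 1.28×10^5 rad/s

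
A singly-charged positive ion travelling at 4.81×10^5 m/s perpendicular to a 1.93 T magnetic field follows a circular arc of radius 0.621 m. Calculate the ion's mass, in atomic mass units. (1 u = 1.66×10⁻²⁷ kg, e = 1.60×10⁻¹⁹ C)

m ≈ 240 u

qvB = mv²/r ⇒ m = qBr/v.
m = (1×1.60×10^-19)(1.93)(0.621) / (4.81×10^5) = 3.99×10^-25 kg = 240 u.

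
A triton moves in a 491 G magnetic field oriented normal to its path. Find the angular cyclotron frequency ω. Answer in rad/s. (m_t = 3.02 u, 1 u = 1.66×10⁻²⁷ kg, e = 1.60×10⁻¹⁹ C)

ω = qB/m = (1×1.60×10^-19)(0.0491) / (5.01×10^-27) = 1.57×10^6 rad/s.

ω ≈ 1.57×10^6 rad/s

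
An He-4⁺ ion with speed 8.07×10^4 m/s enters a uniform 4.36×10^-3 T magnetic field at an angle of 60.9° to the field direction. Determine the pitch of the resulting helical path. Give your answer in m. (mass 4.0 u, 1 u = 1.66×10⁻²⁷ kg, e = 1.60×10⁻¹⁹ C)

pitch ≈ 2.35 m

The velocity component along B is v∥ = v cos60.9° = 3.92×10^4 m/s.
The cyclotron period T = 2πm/(qB) = 5.98×10^-5 s is set by m, q, B alone.
Pitch = v∥·T = (3.92×10^4)(5.98×10^-5) = 2.35 m.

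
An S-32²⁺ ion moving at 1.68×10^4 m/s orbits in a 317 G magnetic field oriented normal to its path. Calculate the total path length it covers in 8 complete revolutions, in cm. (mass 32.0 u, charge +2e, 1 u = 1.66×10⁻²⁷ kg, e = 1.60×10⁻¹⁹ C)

L ≈ 442 cm

r = mv/(qB) = 0.0880 m, so one revolution covers 2πr = 0.553 m.
In 8 revolutions: L = 8·2πr = 4.42 m.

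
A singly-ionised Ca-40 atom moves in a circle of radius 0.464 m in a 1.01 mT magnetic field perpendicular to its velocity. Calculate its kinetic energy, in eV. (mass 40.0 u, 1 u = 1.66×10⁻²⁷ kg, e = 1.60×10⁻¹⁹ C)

K ≈ 0.265 eV

v = qBr/m = (1×1.60×10^-19)(1.01×10^-3)(0.464) / (6.64×10^-26) = 1130 m/s.
K = ½mv² = 0.5·(6.64×10^-26)·(1130)² = 4.23×10^-20 J = 0.265 eV.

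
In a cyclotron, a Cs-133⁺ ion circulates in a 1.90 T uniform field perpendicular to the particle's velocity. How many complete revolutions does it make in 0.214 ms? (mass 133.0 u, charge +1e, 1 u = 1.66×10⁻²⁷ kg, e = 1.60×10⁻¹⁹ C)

N = 46

T = 2πm/(qB) = 2π(2.2078×10^-25) / [(1×1.60×10^-19)(1.90)] = 4.5632×10^-6 s.
N = t/T = 2.14×10^-4 / 4.5632×10^-6 ≈ 46.90, so 46 complete revolutions.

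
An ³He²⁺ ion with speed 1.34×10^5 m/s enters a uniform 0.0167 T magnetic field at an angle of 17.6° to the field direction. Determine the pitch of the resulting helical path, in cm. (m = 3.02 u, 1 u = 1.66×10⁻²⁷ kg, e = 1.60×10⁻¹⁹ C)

The velocity component along B is v∥ = v cos17.6° = 1.28×10^5 m/s.
The cyclotron period T = 2πm/(qB) = 5.89×10^-6 s is set by m, q, B alone.
Pitch = v∥·T = (1.28×10^5)(5.89×10^-6) = 0.753 m.

pitch ≈ 75.3 cm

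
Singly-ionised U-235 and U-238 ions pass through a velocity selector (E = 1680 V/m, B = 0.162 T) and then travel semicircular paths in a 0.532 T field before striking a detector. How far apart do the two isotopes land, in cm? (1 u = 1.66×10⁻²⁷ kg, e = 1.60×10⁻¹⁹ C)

Both emerge at v = E/B₁ = 1.04×10^4 m/s.
r = mv/(qB₂), so r₁ = 0.047527 m and r₂ = 0.048134 m, giving Δr = 6.07×10^-4 m.
After a semicircle each ion lands a diameter 2r from the entry slit, so the separation is 2Δr = 1.21×10^-3 m.

Δd ≈ 0.121 cm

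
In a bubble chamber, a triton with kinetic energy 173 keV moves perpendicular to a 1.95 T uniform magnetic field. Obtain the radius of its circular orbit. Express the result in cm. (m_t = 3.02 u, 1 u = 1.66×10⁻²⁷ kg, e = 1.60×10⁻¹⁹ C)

r ≈ 5.34 cm

Convert the energy: K = 173 keV = 2.77×10^-14 J.
v = √(2K/m) = √(2·2.77×10^-14/5.01×10^-27) = 3.32×10^6 m/s.
r = mv/(qB) = (5.01×10^-27)(3.32×10^6) / [(1×1.60×10^-19)(1.95)] = 0.0534 m.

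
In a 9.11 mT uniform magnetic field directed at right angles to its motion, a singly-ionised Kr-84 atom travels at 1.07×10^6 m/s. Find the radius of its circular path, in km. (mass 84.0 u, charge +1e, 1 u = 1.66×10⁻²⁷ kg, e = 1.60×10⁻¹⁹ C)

r ≈ 0.102 km

The magnetic force provides the centripetal force: qvB = mv²/r, so r = mv/(qB).
r = (1.39×10^-25 kg)(1.07×10^6 m/s) / [(1×1.60×10^-19 C)(9.11×10^-3 T)] = 102 m.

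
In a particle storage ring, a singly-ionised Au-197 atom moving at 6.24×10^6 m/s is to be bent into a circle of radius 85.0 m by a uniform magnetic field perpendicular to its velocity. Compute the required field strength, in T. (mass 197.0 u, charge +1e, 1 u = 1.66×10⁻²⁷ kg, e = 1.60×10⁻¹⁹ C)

B ≈ 0.150 T

qvB = mv²/r gives B = mv/(qr).
B = (3.27×10^-25)(6.24×10^6) / [(1×1.60×10^-19)(85.0)] = 0.150 T.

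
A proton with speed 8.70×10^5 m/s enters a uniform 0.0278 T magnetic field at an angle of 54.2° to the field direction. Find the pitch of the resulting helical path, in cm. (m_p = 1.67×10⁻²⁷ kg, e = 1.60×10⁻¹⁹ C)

pitch ≈ 120 cm

The velocity component along B is v∥ = v cos54.2° = 5.09×10^5 m/s.
The cyclotron period T = 2πm/(qB) = 2.36×10^-6 s is set by m, q, B alone.
Pitch = v∥·T = (5.09×10^5)(2.36×10^-6) = 1.20 m.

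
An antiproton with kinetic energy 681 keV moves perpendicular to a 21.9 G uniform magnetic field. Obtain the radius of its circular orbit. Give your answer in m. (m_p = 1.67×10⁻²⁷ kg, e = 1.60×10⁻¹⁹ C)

r ≈ 54.4 m

Convert the energy: K = 681 keV = 1.09×10^-13 J.
v = √(2K/m) = √(2·1.09×10^-13/1.67×10^-27) = 1.14×10^7 m/s.
r = mv/(qB) = (1.67×10^-27)(1.14×10^7) / [(1×1.60×10^-19)(2.19×10^-3)] = 54.4 m.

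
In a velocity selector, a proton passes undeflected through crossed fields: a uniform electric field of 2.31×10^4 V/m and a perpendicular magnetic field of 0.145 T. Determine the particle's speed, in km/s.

v ≈ 159 km/s

For zero net force, qE = qvB, so v = E/B.
v = (2.31×10^4) / (0.145) = 1.59×10^5 m/s.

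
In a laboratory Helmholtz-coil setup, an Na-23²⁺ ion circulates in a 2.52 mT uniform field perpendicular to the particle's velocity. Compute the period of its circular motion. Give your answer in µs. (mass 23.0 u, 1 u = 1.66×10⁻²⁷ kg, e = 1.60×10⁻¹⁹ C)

The cyclotron period is independent of speed: T = 2πm/(qB).
T = 2π(3.82×10^-26) / [(2×1.60×10^-19)(2.52×10^-3)] = 2.97×10^-4 s.

T ≈ 297 µs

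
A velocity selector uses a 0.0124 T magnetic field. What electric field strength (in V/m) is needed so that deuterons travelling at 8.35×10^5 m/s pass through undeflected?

E ≈ 1.04×10^4 V/m

qE = qvB ⇒ E = vB = (8.35×10^5)(0.0124) = 1.04×10^4 V/m.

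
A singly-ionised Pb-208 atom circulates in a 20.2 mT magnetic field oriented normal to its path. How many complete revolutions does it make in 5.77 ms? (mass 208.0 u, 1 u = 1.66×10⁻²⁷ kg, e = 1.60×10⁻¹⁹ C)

T = 2πm/(qB) = 2π(3.4528×10^-25) / [(1×1.60×10^-19)(0.0202)] = 6.7124×10^-4 s.
N = t/T = 5.77×10^-3 / 6.7124×10^-4 ≈ 8.60, so 8 complete revolutions.

N = 8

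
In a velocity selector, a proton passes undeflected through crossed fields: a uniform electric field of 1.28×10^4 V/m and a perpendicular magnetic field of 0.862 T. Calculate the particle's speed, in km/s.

v ≈ 14.8 km/s

For zero net force, qE = qvB, so v = E/B.
v = (1.28×10^4) / (0.862) = 1.48×10^4 m/s.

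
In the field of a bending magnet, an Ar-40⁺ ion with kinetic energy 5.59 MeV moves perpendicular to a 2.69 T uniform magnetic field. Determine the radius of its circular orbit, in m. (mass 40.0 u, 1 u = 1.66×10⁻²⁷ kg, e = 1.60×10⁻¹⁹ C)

Convert the energy: K = 5.59 MeV = 8.94×10^-13 J.
v = √(2K/m) = √(2·8.94×10^-13/6.64×10^-26) = 5.19×10^6 m/s.
r = mv/(qB) = (6.64×10^-26)(5.19×10^6) / [(1×1.60×10^-19)(2.69)] = 0.801 m.

r ≈ 0.801 m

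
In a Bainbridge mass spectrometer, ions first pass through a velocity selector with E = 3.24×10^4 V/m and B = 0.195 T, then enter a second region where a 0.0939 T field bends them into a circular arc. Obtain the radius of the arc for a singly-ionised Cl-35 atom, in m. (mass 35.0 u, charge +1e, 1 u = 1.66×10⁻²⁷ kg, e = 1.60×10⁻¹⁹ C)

r ≈ 0.643 m

The selector passes v = E/B = 3.24×10^4/0.195 = 1.66×10^5 m/s.
In the deflection region, r = mv/(qB₂) = (5.81×10^-26)(1.66×10^5) / [(1×1.60×10^-19)(0.0939)] = 0.643 m.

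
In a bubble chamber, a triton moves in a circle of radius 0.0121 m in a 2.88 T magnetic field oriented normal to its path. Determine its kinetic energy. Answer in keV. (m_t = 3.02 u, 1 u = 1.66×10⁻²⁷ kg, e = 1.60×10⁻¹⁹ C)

v = qBr/m = (1×1.60×10^-19)(2.88)(0.0121) / (5.01×10^-27) = 1.11×10^6 m/s.
K = ½mv² = 0.5·(5.01×10^-27)·(1.11×10^6)² = 3.10×10^-15 J = 19.4 keV.

K ≈ 19.4 keV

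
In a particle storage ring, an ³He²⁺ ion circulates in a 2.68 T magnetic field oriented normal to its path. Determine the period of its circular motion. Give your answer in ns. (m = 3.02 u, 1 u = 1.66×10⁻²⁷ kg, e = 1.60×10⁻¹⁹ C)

T ≈ 36.7 ns

The cyclotron period is independent of speed: T = 2πm/(qB).
T = 2π(5.01×10^-27) / [(2×1.60×10^-19)(2.68)] = 3.67×10^-8 s.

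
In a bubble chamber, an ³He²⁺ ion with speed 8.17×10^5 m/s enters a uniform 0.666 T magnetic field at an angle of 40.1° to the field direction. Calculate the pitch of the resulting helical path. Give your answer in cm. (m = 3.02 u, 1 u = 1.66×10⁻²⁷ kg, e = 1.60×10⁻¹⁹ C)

pitch ≈ 9.24 cm

The velocity component along B is v∥ = v cos40.1° = 6.25×10^5 m/s.
The cyclotron period T = 2πm/(qB) = 1.48×10^-7 s is set by m, q, B alone.
Pitch = v∥·T = (6.25×10^5)(1.48×10^-7) = 0.0924 m.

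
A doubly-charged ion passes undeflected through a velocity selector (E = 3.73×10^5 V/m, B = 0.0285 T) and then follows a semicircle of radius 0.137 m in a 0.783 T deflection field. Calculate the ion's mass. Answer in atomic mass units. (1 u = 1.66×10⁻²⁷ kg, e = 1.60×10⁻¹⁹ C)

m ≈ 1.58 u

v = E/B₁ = 1.31×10^7 m/s.
From r = mv/(qB₂), m = qB₂r/v = (2×1.60×10^-19)(0.783)(0.137) / (1.31×10^7) = 2.62×10^-27 kg.
In atomic mass units: m = 2.62×10^-27 / 1.66×10^-27 = 1.58 u.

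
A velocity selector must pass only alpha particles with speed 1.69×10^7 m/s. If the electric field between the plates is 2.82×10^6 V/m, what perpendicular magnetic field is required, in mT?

qE = qvB ⇒ B = E/v = (2.82×10^6) / (1.69×10^7) = 0.167 T.

B ≈ 167 mT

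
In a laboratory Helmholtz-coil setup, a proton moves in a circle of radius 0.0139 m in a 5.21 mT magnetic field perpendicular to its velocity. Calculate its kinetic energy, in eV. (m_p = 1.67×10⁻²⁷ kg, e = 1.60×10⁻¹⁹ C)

K ≈ 0.251 eV

v = qBr/m = (1×1.60×10^-19)(5.21×10^-3)(0.0139) / (1.67×10^-27) = 6940 m/s.
K = ½mv² = 0.5·(1.67×10^-27)·(6940)² = 4.02×10^-20 J = 0.251 eV.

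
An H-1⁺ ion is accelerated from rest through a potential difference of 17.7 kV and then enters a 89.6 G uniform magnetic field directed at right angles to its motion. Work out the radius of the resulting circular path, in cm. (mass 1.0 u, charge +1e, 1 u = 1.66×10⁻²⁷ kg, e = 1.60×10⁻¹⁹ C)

r ≈ 214 cm

The kinetic energy gained is K = qV = (1×1.60×10^-19)(1.77×10^4) = 2.83×10^-15 J.
v = √(2K/m) = 1.85×10^6 m/s.
r = mv/(qB) = (1.66×10^-27)(1.85×10^6) / [(1×1.60×10^-19)(8.96×10^-3)] = 2.14 m.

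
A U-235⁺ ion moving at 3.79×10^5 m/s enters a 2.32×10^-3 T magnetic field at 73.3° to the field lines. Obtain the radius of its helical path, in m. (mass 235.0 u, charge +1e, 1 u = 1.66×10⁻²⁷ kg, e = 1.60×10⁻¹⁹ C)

r ≈ 381 m

Only the perpendicular component v⊥ = v sin73.3° = 3.63×10^5 m/s is bent by the field.
r = m v⊥ /(qB) = (3.90×10^-25)(3.63×10^5) / [(1×1.60×10^-19)(2.32×10^-3)] = 381 m.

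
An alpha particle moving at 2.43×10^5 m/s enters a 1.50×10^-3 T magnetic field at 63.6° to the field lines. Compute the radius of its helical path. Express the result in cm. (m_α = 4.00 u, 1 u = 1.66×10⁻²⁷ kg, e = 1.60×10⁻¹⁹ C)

Only the perpendicular component v⊥ = v sin63.6° = 2.18×10^5 m/s is bent by the field.
r = m v⊥ /(qB) = (6.64×10^-27)(2.18×10^5) / [(2×1.60×10^-19)(1.50×10^-3)] = 3.01 m.

r ≈ 301 cm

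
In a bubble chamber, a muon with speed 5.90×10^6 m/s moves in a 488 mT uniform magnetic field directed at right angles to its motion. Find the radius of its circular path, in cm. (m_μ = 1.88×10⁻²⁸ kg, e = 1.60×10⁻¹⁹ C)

The magnetic force provides the centripetal force: qvB = mv²/r, so r = mv/(qB).
r = (1.88×10^-28 kg)(5.90×10^6 m/s) / [(1×1.60×10^-19 C)(0.488 T)] = 0.0142 m.

r ≈ 1.42 cm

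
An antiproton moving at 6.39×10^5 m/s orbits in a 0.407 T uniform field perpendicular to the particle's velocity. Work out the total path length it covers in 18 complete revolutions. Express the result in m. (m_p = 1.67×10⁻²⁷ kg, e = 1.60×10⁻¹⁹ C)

r = mv/(qB) = 0.0164 m, so one revolution covers 2πr = 0.103 m.
In 18 revolutions: L = 18·2πr = 1.85 m.

L ≈ 1.85 m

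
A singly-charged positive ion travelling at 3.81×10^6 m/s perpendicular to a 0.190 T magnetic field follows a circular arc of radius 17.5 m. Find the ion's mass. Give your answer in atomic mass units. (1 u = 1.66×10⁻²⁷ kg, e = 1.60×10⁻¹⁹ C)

m ≈ 84.1 u

qvB = mv²/r ⇒ m = qBr/v.
m = (1×1.60×10^-19)(0.190)(17.5) / (3.81×10^6) = 1.40×10^-25 kg = 84.1 u.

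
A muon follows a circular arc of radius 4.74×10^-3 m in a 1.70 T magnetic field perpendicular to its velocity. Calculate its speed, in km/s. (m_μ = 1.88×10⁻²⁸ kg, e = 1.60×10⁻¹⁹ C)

From qvB = mv²/r, v = qBr/m.
v = (1×1.60×10^-19)(1.70)(4.74×10^-3) / (1.88×10^-28) = 6.86×10^6 m/s.

v ≈ 6860 km/s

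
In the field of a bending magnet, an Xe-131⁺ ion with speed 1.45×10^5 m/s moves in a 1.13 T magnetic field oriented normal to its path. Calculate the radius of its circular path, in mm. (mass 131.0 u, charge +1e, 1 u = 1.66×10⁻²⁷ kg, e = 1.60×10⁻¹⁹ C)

r ≈ 174 mm

The magnetic force provides the centripetal force: qvB = mv²/r, so r = mv/(qB).
r = (2.17×10^-25 kg)(1.45×10^5 m/s) / [(1×1.60×10^-19 C)(1.13 T)] = 0.174 m.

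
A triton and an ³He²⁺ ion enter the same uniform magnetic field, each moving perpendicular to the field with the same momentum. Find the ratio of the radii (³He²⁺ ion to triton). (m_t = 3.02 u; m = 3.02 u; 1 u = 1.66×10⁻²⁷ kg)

ratio ≈ 0.500

r = p/(qB) ⇒ at equal p, r ∝ 1/q.
r_{³He²⁺ ion}/r_{triton} = 0.500.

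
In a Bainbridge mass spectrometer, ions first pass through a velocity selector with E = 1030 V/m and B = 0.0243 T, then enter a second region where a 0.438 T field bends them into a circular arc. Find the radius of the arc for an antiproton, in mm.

The selector passes v = E/B = 1030/0.0243 = 4.24×10^4 m/s.
In the deflection region, r = mv/(qB₂) = (1.67×10^-27)(4.24×10^4) / [(1×1.60×10^-19)(0.438)] = 1.01×10^-3 m.

r ≈ 1.01 mm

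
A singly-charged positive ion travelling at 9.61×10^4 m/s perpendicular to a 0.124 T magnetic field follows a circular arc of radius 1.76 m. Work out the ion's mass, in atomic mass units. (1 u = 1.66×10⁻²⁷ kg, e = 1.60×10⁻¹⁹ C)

qvB = mv²/r ⇒ m = qBr/v.
m = (1×1.60×10^-19)(0.124)(1.76) / (9.61×10^4) = 3.63×10^-25 kg = 219 u.

m ≈ 219 u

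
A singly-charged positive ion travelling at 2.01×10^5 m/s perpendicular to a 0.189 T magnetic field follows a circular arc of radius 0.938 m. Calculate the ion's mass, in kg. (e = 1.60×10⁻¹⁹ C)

m ≈ 1.41×10^-25 kg

qvB = mv²/r ⇒ m = qBr/v.
m = (1×1.60×10^-19)(0.189)(0.938) / (2.01×10^5) = 1.41×10^-25 kg.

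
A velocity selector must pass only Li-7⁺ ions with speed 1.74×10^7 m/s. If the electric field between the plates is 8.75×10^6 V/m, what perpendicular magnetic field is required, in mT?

B ≈ 503 mT

qE = qvB ⇒ B = E/v = (8.75×10^6) / (1.74×10^7) = 0.503 T.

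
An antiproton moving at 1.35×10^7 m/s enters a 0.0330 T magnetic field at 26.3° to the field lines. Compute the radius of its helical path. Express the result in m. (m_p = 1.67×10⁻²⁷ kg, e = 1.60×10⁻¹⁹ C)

r ≈ 1.89 m

Only the perpendicular component v⊥ = v sin26.3° = 5.98×10^6 m/s is bent by the field.
r = m v⊥ /(qB) = (1.67×10^-27)(5.98×10^6) / [(1×1.60×10^-19)(0.0330)] = 1.89 m.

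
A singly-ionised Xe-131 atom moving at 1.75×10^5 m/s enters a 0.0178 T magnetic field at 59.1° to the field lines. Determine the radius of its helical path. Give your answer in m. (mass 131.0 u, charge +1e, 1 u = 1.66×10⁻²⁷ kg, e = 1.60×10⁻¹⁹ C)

r ≈ 11.5 m

Only the perpendicular component v⊥ = v sin59.1° = 1.50×10^5 m/s is bent by the field.
r = m v⊥ /(qB) = (2.17×10^-25)(1.50×10^5) / [(1×1.60×10^-19)(0.0178)] = 11.5 m.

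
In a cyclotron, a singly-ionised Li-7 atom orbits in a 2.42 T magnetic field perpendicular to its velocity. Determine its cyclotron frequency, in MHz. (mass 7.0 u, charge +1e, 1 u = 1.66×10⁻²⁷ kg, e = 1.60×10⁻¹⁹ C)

f ≈ 5.30 MHz

f = qB/(2πm) = (1×1.60×10^-19)(2.42) / [2π(1.16×10^-26)] = 5.30×10^6 Hz.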